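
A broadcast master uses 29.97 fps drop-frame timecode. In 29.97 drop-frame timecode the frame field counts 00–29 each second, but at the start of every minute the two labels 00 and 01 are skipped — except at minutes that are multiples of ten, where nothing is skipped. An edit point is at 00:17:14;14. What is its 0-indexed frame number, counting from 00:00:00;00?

31002

As if non-drop at 30 labels/s: (0 × 3600 + 17 × 60 + 14) × 30 + 14 = 31034.
Minute boundaries passed: 17; those not divisible by 10: 17 − 1 = 16; dropped labels = 2 × 16 = 32.
Actual frame index = 31034 − 32 = 31002.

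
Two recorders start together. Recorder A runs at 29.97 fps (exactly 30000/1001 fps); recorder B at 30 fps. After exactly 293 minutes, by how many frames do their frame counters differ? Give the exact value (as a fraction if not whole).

293 min = 17580 s.
A emits 30000/1001 × 17580 = 527400000/1001 frames; B emits 30 × 17580 = 527400.
Difference = 527400/1001 frames (≈ 526.8731); B is ahead of A.

527400/1001 frames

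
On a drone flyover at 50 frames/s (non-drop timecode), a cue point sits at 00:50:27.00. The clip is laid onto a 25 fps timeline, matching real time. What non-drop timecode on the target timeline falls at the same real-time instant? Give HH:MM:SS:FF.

Source frame index: (0×3600 + 50×60 + 27) × 50 + 0 = 151350.
Real time: 151350 / (50) = 3027 s.
Target frame: (3027) × (25) = 75675.
At 25 labels/s: frame 75675 → 00:50:27:00.

00:50:27:00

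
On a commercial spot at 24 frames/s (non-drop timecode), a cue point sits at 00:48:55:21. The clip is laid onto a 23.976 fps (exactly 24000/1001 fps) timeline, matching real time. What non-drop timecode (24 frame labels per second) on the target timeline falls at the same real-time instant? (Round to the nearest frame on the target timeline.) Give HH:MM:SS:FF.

Source frame index: (0×3600 + 48×60 + 55) × 24 + 21 = 70461.
Real time: 70461 / (24) = 23487/8 s.
Target frame: (23487/8) × (24000/1001) = 70461000/1001 ≈ 70390.609 → 70391.
At 24 labels/s: frame 70391 → 00:48:52:23.

00:48:52:23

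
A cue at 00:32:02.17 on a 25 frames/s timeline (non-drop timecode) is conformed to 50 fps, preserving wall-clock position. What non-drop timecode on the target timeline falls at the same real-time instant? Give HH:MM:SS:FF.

Source frame index: (0×3600 + 32×60 + 2) × 25 + 17 = 48067.
Real time: 48067 / (25) = 48067/25 s.
Target frame: (48067/25) × (50) = 96134.
At 50 labels/s: frame 96134 → 00:32:02:34.

00:32:02:34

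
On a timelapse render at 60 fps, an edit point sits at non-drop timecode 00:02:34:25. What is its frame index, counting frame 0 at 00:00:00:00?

9265

Total seconds to the label: (0 × 3600 + 2 × 60 + 34) = 154.
Frame index = 154 × 60 + 25 = 9265.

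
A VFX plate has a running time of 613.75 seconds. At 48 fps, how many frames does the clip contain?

Frames = 613.75 × 48 = 29460.

29460 frames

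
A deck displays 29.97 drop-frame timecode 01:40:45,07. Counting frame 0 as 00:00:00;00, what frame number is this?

Complete 10-minute blocks: 10, each 17982 frames → 179820.
Remaining 0 whole minutes in the current block: 0 frames.
Within the current minute: 45 × 30 + 7 = 1357. Total = 179820 + 0 + 1357 = 181177.

181177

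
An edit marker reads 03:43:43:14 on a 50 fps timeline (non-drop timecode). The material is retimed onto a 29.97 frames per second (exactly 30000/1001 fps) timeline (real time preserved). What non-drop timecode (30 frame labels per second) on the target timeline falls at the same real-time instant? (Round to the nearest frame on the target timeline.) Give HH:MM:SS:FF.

Source frame index: (3×3600 + 43×60 + 43) × 50 + 14 = 671164.
Real time: 671164 / (50) = 335582/25 s.
Target frame: (335582/25) × (30000/1001) = 30976800/77 ≈ 402296.104 → 402296.
At 30 labels/s: frame 402296 → 03:43:29:26.

03:43:29:26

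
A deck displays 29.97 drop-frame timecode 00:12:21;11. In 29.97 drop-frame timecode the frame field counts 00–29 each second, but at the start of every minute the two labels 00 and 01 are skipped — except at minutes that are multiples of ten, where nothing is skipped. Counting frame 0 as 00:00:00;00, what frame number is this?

22219

Complete 10-minute blocks: 1, each 17982 frames → 17982.
Remaining 2 whole minutes in the current block: 1800 + 1 × 1798 = 3598 frames.
Within the current minute: 21 × 30 + 11 − 2 = 639 (labels ;00/;01 skipped at this minute). Total = 17982 + 3598 + 639 = 22219.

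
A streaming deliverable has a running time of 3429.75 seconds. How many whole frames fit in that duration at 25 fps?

85743 frames

Frames = 3429.75 × 25 = 342975/4 ≈ 85743.7500.
Complete frames: 85743.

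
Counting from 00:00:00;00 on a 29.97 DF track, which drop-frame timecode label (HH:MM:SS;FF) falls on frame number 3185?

00:01:46;07

Each 10-minute DF block holds 10 × 60 × 30 − 9 × 2 = 17982 frames. 3185 ÷ 17982 → 0 full blocks, remainder 3185.
Within the partial block the first minute is 1800 frames and each further minute 1798, so 1 further minute boundary passed. Total skipped labels = 18 × 0 + 2 × 1 = 2.
Non-drop label index = 3185 + 2 = 3187; at 30 labels/s that is 00:01:46:07, i.e. DF 00:01:46;07.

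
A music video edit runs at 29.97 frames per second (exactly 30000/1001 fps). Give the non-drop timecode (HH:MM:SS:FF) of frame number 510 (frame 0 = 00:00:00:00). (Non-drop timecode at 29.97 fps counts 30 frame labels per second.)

00:00:17:00

510 ÷ 30 = 17 full seconds, remainder 0 frames.
17 s = 0 h 0 min 17 s.
Timecode: 00:00:17:00.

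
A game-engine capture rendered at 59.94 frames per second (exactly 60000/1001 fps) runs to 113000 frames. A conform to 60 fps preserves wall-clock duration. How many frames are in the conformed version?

113113 frames

Target frames = source frames × (target rate / source rate) = 113000 × (60)/(60000/1001) = 113000 × 1001/1000 = 113113.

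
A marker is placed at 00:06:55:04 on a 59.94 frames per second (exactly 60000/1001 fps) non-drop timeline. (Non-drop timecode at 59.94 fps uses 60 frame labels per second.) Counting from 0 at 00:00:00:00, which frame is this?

Total seconds to the label: (0 × 3600 + 6 × 60 + 55) = 415.
Frame index = 415 × 60 + 4 = 24904.

frame 24904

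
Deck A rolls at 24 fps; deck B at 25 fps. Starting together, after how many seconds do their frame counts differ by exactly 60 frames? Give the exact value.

60 seconds

The gap grows by |25 − 24| = 1 frame per second.
Time for a 60-frame gap: 60 ÷ (1) = 60 s.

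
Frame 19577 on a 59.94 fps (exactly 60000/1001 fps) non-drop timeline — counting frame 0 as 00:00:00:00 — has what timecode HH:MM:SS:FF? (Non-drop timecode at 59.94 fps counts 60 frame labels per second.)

00:05:26:17

19577 ÷ 60 = 326 full seconds, remainder 17 frames.
326 s = 0 h 5 min 26 s.
Timecode: 00:05:26:17.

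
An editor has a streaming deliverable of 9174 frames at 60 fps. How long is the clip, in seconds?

Running time = 9174 / (60) = 152.9 s.

152.9 seconds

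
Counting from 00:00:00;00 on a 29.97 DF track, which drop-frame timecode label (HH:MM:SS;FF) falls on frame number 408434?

Each 10-minute DF block holds 10 × 60 × 30 − 9 × 2 = 17982 frames. 408434 ÷ 17982 → 22 full blocks, remainder 12830.
Within the partial block the first minute is 1800 frames and each further minute 1798, so 7 further minute boundaries passed. Total skipped labels = 18 × 22 + 2 × 7 = 410.
Non-drop label index = 408434 + 410 = 408844; at 30 labels/s that is 03:47:08:04, i.e. DF 03:47:08;04.

03:47:08;04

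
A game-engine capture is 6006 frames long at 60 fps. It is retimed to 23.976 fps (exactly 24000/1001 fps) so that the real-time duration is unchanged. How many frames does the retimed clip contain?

Target frames = source frames × (target rate / source rate) = 6006 × (24000/1001)/(60) = 6006 × 400/1001 = 2400.

2400 frames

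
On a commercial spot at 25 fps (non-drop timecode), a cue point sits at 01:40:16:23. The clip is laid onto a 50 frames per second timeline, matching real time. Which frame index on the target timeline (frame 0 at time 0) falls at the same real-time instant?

frame 300846

Source frame index: (1×3600 + 40×60 + 16) × 25 + 23 = 150423.
Real time: 150423 / (25) = 150423/25 s.
Target frame: (150423/25) × (50) = 300846.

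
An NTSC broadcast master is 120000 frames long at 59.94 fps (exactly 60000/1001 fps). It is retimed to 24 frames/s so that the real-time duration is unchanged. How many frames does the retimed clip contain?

Target frames = source frames × (target rate / source rate) = 120000 × (24)/(60000/1001) = 120000 × 1001/2500 = 48048.

48048 frames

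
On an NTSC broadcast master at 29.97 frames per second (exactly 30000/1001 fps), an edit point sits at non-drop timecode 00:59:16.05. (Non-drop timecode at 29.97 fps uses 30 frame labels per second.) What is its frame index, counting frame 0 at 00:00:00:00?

106685

Total seconds to the label: (0 × 3600 + 59 × 60 + 16) = 3556.
Frame index = 3556 × 30 + 5 = 106685.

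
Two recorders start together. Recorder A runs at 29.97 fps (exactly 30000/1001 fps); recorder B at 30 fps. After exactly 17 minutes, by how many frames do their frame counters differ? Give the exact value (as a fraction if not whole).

30600/1001 frames

17 min = 1020 s.
A emits 30000/1001 × 1020 = 30600000/1001 frames; B emits 30 × 1020 = 30600.
Difference = 30600/1001 frames (≈ 30.5694); B is ahead of A.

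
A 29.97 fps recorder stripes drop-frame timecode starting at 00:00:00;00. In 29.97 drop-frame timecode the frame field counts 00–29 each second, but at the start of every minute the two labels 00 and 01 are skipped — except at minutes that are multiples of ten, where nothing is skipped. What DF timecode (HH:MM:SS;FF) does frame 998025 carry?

09:15:00;25

Each 10-minute DF block holds 10 × 60 × 30 − 9 × 2 = 17982 frames. 998025 ÷ 17982 → 55 full blocks, remainder 9015.
Within the partial block the first minute is 1800 frames and each further minute 1798, so 5 further minute boundaries passed. Total skipped labels = 18 × 55 + 2 × 5 = 1000.
Non-drop label index = 998025 + 1000 = 999025; at 30 labels/s that is 09:15:00:25, i.e. DF 09:15:00;25.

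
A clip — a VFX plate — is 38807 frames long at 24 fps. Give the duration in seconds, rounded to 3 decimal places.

1616.958 seconds

Running time = 38807 × 1/24 = 38807/24 s ≈ 1616.958 s.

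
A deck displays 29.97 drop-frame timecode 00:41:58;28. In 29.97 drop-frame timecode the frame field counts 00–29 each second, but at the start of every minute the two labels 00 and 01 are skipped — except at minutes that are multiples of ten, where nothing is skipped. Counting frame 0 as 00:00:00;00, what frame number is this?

75494

As if non-drop at 30 labels/s: (0 × 3600 + 41 × 60 + 58) × 30 + 28 = 75568.
Minute boundaries passed: 41; those not divisible by 10: 41 − 4 = 37; dropped labels = 2 × 37 = 74.
Actual frame index = 75568 − 74 = 75494.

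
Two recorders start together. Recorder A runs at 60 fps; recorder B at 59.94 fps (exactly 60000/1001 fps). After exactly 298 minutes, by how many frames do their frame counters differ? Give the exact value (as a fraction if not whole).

298 min = 17880 s.
A emits 60 × 17880 = 1072800 frames; B emits 60000/1001 × 17880 = 1072800000/1001.
Difference = 1072800/1001 frames (≈ 1071.7283); B is behind A.

1072800/1001 frames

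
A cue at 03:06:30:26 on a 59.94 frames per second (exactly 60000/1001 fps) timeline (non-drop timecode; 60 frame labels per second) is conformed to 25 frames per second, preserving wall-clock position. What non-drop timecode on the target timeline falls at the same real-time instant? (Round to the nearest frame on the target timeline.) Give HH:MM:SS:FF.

Source frame index: (3×3600 + 6×60 + 30) × 60 + 26 = 671426.
Real time: 671426 / (60000/1001) = 336048713/30000 s.
Target frame: (336048713/30000) × (25) = 336048713/1200 ≈ 280040.594 → 280041.
At 25 labels/s: frame 280041 → 03:06:41:16.

03:06:41:16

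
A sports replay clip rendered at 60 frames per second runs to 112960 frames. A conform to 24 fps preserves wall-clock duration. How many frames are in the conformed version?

45184 frames

Target frames = source frames × (target rate / source rate) = 112960 × (24)/(60) = 112960 × 2/5 = 45184.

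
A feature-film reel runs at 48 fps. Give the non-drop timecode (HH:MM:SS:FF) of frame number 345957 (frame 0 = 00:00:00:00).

02:00:07:21

345957 ÷ 48 = 7207 full seconds, remainder 21 frames.
7207 s = 2 h 0 min 7 s.
Timecode: 02:00:07:21.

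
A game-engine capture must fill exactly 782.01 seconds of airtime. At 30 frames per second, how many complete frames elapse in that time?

Frames = 782.01 × 30 = 234603/10 ≈ 23460.3000.
Complete frames: 23460.

23460 frames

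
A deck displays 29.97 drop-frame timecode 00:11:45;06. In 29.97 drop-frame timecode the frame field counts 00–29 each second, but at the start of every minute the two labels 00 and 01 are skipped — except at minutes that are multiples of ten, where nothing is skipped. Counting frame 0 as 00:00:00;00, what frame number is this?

21136

As if non-drop at 30 labels/s: (0 × 3600 + 11 × 60 + 45) × 30 + 6 = 21156.
Minute boundaries passed: 11; those not divisible by 10: 11 − 1 = 10; dropped labels = 2 × 10 = 20.
Actual frame index = 21156 − 20 = 21136.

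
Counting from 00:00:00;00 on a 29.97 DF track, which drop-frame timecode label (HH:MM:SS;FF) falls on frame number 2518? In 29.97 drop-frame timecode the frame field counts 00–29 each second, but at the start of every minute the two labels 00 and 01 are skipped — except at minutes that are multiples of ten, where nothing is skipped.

Each 10-minute DF block holds 10 × 60 × 30 − 9 × 2 = 17982 frames. 2518 ÷ 17982 → 0 full blocks, remainder 2518.
Within the partial block the first minute is 1800 frames and each further minute 1798, so 1 further minute boundary passed. Total skipped labels = 18 × 0 + 2 × 1 = 2.
Non-drop label index = 2518 + 2 = 2520; at 30 labels/s that is 00:01:24:00, i.e. DF 00:01:24;00.

00:01:24;00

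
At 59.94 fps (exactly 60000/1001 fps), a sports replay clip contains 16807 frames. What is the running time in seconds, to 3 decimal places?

280.397 seconds

Running time = 16807 × 1001/60000 = 16823807/60000 s ≈ 280.397 s.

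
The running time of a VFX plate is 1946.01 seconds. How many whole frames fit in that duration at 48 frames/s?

Frames = 1946.01 × 48 = 2335212/25 ≈ 93408.4800.
Complete frames: 93408.

93408 frames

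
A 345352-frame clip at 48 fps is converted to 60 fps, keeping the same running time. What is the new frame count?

431690 frames

Target frames = source frames × (target rate / source rate) = 345352 × (60)/(48) = 345352 × 5/4 = 431690.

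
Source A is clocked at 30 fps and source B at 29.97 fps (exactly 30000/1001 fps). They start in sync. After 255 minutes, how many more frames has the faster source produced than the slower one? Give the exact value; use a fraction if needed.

459000/1001 frames

255 min = 15300 s.
A emits 30 × 15300 = 459000 frames; B emits 30000/1001 × 15300 = 459000000/1001.
Difference = 459000/1001 frames (≈ 458.5415); B is behind A.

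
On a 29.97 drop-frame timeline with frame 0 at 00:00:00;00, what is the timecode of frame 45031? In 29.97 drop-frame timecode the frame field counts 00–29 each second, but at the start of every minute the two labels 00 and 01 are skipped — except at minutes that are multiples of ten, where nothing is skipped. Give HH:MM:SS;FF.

00:25:02;17

Each 10-minute DF block holds 10 × 60 × 30 − 9 × 2 = 17982 frames. 45031 ÷ 17982 → 2 full blocks, remainder 9067.
Within the partial block the first minute is 1800 frames and each further minute 1798, so 5 further minute boundaries passed. Total skipped labels = 18 × 2 + 2 × 5 = 46.
Non-drop label index = 45031 + 46 = 45077; at 30 labels/s that is 00:25:02:17, i.e. DF 00:25:02;17.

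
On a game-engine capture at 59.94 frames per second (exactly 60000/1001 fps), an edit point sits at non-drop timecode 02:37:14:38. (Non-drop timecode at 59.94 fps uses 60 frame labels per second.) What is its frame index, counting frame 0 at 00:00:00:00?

Total seconds to the label: (2 × 3600 + 37 × 60 + 14) = 9434.
Frame index = 9434 × 60 + 38 = 566078.

frame 566078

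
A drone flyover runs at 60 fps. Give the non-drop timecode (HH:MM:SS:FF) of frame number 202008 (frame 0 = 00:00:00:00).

00:56:06:48

202008 ÷ 60 = 3366 full seconds, remainder 48 frames.
3366 s = 0 h 56 min 6 s.
Timecode: 00:56:06:48.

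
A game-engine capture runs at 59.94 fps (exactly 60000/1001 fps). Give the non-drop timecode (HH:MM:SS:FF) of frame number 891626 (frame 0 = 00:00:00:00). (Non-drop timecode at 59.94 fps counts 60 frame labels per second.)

891626 ÷ 60 = 14860 full seconds, remainder 26 frames.
14860 s = 4 h 7 min 40 s.
Timecode: 04:07:40:26.

04:07:40:26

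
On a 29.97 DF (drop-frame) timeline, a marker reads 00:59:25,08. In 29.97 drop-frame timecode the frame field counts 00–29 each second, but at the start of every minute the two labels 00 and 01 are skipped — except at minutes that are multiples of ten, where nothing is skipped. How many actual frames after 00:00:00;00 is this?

106850

As if non-drop at 30 labels/s: (0 × 3600 + 59 × 60 + 25) × 30 + 8 = 106958.
Minute boundaries passed: 59; those not divisible by 10: 59 − 5 = 54; dropped labels = 2 × 54 = 108.
Actual frame index = 106958 − 108 = 106850.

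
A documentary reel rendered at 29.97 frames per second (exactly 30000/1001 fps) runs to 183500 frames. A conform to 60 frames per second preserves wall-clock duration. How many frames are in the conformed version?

367367 frames

Target frames = source frames × (target rate / source rate) = 183500 × (60)/(30000/1001) = 183500 × 1001/500 = 367367.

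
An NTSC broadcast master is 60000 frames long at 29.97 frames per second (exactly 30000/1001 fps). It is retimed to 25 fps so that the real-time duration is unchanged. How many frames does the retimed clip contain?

Target frames = source frames × (target rate / source rate) = 60000 × (25)/(30000/1001) = 60000 × 1001/1200 = 50050.

50050 frames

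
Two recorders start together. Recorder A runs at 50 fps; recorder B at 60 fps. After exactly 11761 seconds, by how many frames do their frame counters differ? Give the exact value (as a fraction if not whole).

117610 frames

A emits 50 × 11761 = 588050 frames; B emits 60 × 11761 = 705660.
Difference = 117610 frames; B is ahead of A.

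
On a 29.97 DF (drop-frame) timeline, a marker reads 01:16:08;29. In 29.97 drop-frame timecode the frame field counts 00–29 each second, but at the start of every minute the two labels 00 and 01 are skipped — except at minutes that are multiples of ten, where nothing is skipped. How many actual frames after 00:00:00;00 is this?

Complete 10-minute blocks: 7, each 17982 frames → 125874.
Remaining 6 whole minutes in the current block: 1800 + 5 × 1798 = 10790 frames.
Within the current minute: 8 × 30 + 29 − 2 = 267 (labels ;00/;01 skipped at this minute). Total = 125874 + 10790 + 267 = 136931.

136931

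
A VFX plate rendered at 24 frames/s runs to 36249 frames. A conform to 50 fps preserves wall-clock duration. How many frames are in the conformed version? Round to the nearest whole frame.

Frames at target rate = 36249 × (50) / (24) = 302075/4 ≈ 75518.750.
Nearest whole frame: 75519.

75519 frames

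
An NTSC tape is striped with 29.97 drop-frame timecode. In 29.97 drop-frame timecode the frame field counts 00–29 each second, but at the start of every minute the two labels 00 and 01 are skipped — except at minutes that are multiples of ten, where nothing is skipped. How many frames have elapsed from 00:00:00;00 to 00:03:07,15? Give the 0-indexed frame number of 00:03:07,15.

5619

Complete 10-minute blocks: 0, each 17982 frames → 0.
Remaining 3 whole minutes in the current block: 1800 + 2 × 1798 = 5396 frames.
Within the current minute: 7 × 30 + 15 − 2 = 223 (labels ;00/;01 skipped at this minute). Total = 0 + 5396 + 223 = 5619.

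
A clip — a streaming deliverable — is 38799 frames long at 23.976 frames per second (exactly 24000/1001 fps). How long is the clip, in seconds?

Running time = 38799 / (24000/1001) = 1618.241625 s.

1618.241625 seconds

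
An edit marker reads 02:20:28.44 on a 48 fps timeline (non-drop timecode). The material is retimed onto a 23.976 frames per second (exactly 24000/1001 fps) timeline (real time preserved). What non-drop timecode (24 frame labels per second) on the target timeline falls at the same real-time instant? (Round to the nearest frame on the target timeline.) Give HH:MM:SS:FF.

Source frame index: (2×3600 + 20×60 + 28) × 48 + 44 = 404588.
Real time: 404588 / (48) = 101147/12 s.
Target frame: (101147/12) × (24000/1001) = 202294000/1001 ≈ 202091.908 → 202092.
At 24 labels/s: frame 202092 → 02:20:20:12.

02:20:20:12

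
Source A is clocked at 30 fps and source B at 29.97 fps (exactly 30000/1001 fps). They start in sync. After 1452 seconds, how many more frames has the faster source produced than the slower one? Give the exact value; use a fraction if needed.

A emits 30 × 1452 = 43560 frames; B emits 30000/1001 × 1452 = 3960000/91.
Difference = 3960/91 frames (≈ 43.5165); B is behind A.

3960/91 frames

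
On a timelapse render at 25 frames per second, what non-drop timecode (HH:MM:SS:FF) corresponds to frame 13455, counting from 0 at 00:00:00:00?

13455 ÷ 25 = 538 full seconds, remainder 5 frames.
538 s = 0 h 8 min 58 s.
Timecode: 00:08:58:05.

00:08:58:05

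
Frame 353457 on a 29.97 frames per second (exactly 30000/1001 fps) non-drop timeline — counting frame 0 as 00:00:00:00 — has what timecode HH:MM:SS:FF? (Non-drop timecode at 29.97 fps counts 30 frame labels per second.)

03:16:21:27

353457 ÷ 30 = 11781 full seconds, remainder 27 frames.
11781 s = 3 h 16 min 21 s.
Timecode: 03:16:21:27.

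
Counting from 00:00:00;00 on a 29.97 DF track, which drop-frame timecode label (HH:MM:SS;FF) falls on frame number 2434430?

22:33:48;26

Each 10-minute DF block holds 10 × 60 × 30 − 9 × 2 = 17982 frames. 2434430 ÷ 17982 → 135 full blocks, remainder 6860.
Within the partial block the first minute is 1800 frames and each further minute 1798, so 3 further minute boundaries passed. Total skipped labels = 18 × 135 + 2 × 3 = 2436.
Non-drop label index = 2434430 + 2436 = 2436866; at 30 labels/s that is 22:33:48:26, i.e. DF 22:33:48;26.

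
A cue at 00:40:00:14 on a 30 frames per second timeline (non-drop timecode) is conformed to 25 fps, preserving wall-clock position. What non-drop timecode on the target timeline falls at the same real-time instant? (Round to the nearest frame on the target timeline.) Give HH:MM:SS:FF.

Source frame index: (0×3600 + 40×60 + 0) × 30 + 14 = 72014.
Real time: 72014 / (30) = 36007/15 s.
Target frame: (36007/15) × (25) = 180035/3 ≈ 60011.667 → 60012.
At 25 labels/s: frame 60012 → 00:40:00:12.

00:40:00:12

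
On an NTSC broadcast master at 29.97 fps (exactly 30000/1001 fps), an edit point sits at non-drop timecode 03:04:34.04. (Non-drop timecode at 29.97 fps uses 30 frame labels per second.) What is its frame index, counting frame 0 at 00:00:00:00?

Total seconds to the label: (3 × 3600 + 4 × 60 + 34) = 11074.
Frame index = 11074 × 30 + 4 = 332224.

332224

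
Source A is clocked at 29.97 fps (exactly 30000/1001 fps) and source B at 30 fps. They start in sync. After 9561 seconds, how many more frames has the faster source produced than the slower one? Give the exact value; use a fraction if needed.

286830/1001 frames

A emits 30000/1001 × 9561 = 286830000/1001 frames; B emits 30 × 9561 = 286830.
Difference = 286830/1001 frames (≈ 286.5435); B is ahead of A.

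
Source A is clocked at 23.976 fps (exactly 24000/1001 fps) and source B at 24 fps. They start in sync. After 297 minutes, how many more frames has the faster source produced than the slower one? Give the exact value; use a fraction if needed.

297 min = 17820 s.
A emits 24000/1001 × 17820 = 38880000/91 frames; B emits 24 × 17820 = 427680.
Difference = 38880/91 frames (≈ 427.2527); B is ahead of A.

38880/91 frames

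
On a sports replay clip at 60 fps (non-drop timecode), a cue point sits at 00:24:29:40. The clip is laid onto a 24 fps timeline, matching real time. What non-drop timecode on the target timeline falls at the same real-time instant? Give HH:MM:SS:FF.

00:24:29:16

Source frame index: (0×3600 + 24×60 + 29) × 60 + 40 = 88180.
Real time: 88180 / (60) = 4409/3 s.
Target frame: (4409/3) × (24) = 35272.
At 24 labels/s: frame 35272 → 00:24:29:16.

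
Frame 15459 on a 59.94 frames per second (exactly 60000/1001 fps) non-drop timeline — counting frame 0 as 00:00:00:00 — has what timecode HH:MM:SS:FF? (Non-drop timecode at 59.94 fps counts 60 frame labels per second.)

00:04:17:39

15459 ÷ 60 = 257 full seconds, remainder 39 frames.
257 s = 0 h 4 min 17 s.
Timecode: 00:04:17:39.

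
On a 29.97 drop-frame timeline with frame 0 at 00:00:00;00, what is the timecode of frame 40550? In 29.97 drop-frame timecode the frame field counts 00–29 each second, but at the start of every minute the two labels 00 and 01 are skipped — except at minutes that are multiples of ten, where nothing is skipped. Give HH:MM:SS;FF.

00:22:33;00

Ten DF minutes hold 17982 frames, so frame 40550 lies in block 2 (frames 35964–53945) with 4586 frames into that block.
The block's first minute is 1800 frames and the rest 1798 each; 4586 frames reaches minute 2, so 2 × 18 + 2 × 2 = 40 labels have been skipped so far.
Adding those back, label number 40550 + 40 = 40590 at 30 labels/s is 1353 s + 0 f = 0 h 22 min 33 s frame 0, i.e. 00:22:33;00.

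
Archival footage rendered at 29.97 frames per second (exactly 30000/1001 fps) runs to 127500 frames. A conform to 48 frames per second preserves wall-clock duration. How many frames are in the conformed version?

204204 frames

Target frames = source frames × (target rate / source rate) = 127500 × (48)/(30000/1001) = 127500 × 1001/625 = 204204.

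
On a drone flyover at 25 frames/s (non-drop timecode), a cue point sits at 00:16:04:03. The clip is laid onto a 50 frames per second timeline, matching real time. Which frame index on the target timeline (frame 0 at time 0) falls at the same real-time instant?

frame 48206

Source frame index: (0×3600 + 16×60 + 4) × 25 + 3 = 24103.
Real time: 24103 / (25) = 24103/25 s.
Target frame: (24103/25) × (50) = 48206.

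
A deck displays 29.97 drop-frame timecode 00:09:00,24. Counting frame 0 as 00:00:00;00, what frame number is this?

16206

As if non-drop at 30 labels/s: (0 × 3600 + 9 × 60 + 0) × 30 + 24 = 16224.
Minute boundaries passed: 9; those not divisible by 10: 9 − 0 = 9; dropped labels = 2 × 9 = 18.
Actual frame index = 16224 − 18 = 16206.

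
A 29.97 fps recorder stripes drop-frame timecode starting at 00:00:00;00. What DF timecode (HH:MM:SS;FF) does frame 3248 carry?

Ten DF minutes hold 17982 frames, so frame 3248 lies in block 0 (frames 0–17981) with 3248 frames into that block.
The block's first minute is 1800 frames and the rest 1798 each; 3248 frames reaches minute 1, so 0 × 18 + 1 × 2 = 2 labels have been skipped so far.
Adding those back, label number 3248 + 2 = 3250 at 30 labels/s is 108 s + 10 f = 0 h 1 min 48 s frame 10, i.e. 00:01:48;10.

00:01:48;10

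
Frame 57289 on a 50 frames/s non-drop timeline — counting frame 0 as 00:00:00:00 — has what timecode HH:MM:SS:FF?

00:19:05:39

57289 ÷ 50 = 1145 full seconds, remainder 39 frames.
1145 s = 0 h 19 min 5 s.
Timecode: 00:19:05:39.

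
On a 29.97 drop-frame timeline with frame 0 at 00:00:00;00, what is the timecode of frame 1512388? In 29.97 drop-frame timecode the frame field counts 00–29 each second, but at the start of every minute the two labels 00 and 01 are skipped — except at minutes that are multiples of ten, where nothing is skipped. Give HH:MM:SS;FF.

Ten DF minutes hold 17982 frames, so frame 1512388 lies in block 84 (frames 1510488–1528469) with 1900 frames into that block.
The block's first minute is 1800 frames and the rest 1798 each; 1900 frames reaches minute 1, so 84 × 18 + 1 × 2 = 1514 labels have been skipped so far.
Adding those back, label number 1512388 + 1514 = 1513902 at 30 labels/s is 50463 s + 12 f = 14 h 1 min 3 s frame 12, i.e. 14:01:03;12.

14:01:03;12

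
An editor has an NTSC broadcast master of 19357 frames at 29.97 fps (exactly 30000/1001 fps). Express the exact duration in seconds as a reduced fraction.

Running time = 19357 ÷ (30000/1001) = 19357 × 1001/30000 = 19376357/30000 s.

19376357/30000 seconds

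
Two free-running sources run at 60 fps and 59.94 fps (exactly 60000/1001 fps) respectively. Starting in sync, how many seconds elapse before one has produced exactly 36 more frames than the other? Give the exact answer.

The gap grows by |60000/1001 − 60| = 60/1001 frames per second.
Time for a 36-frame gap: 36 ÷ (60/1001) = 600.6 s.

600.6 seconds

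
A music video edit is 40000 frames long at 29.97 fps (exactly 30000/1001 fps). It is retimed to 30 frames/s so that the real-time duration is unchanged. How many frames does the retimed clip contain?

Target frames = source frames × (target rate / source rate) = 40000 × (30)/(30000/1001) = 40000 × 1001/1000 = 40040.

40040 frames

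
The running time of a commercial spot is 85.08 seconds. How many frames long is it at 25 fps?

Frames = 85.08 × 25 = 2127.

2127 frames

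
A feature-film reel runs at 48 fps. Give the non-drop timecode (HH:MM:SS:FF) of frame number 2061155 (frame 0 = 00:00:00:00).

11:55:40:35

2061155 ÷ 48 = 42940 full seconds, remainder 35 frames.
42940 s = 11 h 55 min 40 s.
Timecode: 11:55:40:35.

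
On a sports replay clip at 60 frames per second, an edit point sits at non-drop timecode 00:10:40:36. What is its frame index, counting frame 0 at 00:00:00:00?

Total seconds to the label: (0 × 3600 + 10 × 60 + 40) = 640.
Frame index = 640 × 60 + 36 = 38436.

38436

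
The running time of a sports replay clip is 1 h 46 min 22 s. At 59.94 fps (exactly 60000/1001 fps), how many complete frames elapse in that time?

382537 frames

1 h 46 min 22 s = 6382 s.
Frames = 6382 × 60000/1001 = 382920000/1001 ≈ 382537.4625.
Complete frames: 382537.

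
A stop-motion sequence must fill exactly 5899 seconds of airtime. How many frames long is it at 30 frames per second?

Frames = 5899 × 30 = 176970.

176970 frames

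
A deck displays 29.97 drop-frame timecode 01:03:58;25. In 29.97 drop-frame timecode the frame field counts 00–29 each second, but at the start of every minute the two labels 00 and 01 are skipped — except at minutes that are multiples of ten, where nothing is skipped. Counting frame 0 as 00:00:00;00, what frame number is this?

115051

As if non-drop at 30 labels/s: (1 × 3600 + 3 × 60 + 58) × 30 + 25 = 115165.
Minute boundaries passed: 63; those not divisible by 10: 63 − 6 = 57; dropped labels = 2 × 57 = 114.
Actual frame index = 115165 − 114 = 115051.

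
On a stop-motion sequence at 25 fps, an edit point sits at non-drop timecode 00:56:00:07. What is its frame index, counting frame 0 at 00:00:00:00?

Total seconds to the label: (0 × 3600 + 56 × 60 + 0) = 3360.
Frame index = 3360 × 25 + 7 = 84007.

frame 84007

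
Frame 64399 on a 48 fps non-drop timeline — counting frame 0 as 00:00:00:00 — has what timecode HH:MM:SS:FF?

00:22:21:31

64399 ÷ 48 = 1341 full seconds, remainder 31 frames.
1341 s = 0 h 22 min 21 s.
Timecode: 00:22:21:31.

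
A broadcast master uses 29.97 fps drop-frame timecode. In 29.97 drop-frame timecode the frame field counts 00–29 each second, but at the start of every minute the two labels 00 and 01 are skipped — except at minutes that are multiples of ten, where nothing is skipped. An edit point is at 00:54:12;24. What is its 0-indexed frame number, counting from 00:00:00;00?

As if non-drop at 30 labels/s: (0 × 3600 + 54 × 60 + 12) × 30 + 24 = 97584.
Minute boundaries passed: 54; those not divisible by 10: 54 − 5 = 49; dropped labels = 2 × 49 = 98.
Actual frame index = 97584 − 98 = 97486.

97486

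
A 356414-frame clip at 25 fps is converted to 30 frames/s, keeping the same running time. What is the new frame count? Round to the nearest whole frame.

427697 frames

Frames at target rate = 356414 × (30) / (25) = 2138484/5 ≈ 427696.800.
Nearest whole frame: 427697.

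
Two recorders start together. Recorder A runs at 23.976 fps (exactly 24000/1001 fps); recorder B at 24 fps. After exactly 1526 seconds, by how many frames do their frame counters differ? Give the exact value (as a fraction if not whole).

5232/143 frames

A emits 24000/1001 × 1526 = 5232000/143 frames; B emits 24 × 1526 = 36624.
Difference = 5232/143 frames (≈ 36.5874); B is ahead of A.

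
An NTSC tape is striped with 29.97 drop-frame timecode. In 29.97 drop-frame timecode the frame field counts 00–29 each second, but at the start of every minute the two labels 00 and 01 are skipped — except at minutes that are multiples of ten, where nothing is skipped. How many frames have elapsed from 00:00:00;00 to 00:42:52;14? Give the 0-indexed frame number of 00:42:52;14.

77098

As if non-drop at 30 labels/s: (0 × 3600 + 42 × 60 + 52) × 30 + 14 = 77174.
Minute boundaries passed: 42; those not divisible by 10: 42 − 4 = 38; dropped labels = 2 × 38 = 76.
Actual frame index = 77174 − 76 = 77098.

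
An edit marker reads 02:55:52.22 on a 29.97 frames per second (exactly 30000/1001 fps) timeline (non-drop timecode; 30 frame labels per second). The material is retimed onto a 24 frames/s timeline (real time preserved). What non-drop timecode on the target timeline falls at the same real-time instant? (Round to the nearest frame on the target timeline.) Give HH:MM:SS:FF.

Source frame index: (2×3600 + 55×60 + 52) × 30 + 22 = 316582.
Real time: 316582 / (30000/1001) = 158449291/15000 s.
Target frame: (158449291/15000) × (24) = 158449291/625 ≈ 253518.866 → 253519.
At 24 labels/s: frame 253519 → 02:56:03:07.

02:56:03:07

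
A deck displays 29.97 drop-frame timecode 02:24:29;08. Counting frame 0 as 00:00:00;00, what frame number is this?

259818

Complete 10-minute blocks: 14, each 17982 frames → 251748.
Remaining 4 whole minutes in the current block: 1800 + 3 × 1798 = 7194 frames.
Within the current minute: 29 × 30 + 8 − 2 = 876 (labels ;00/;01 skipped at this minute). Total = 251748 + 7194 + 876 = 259818.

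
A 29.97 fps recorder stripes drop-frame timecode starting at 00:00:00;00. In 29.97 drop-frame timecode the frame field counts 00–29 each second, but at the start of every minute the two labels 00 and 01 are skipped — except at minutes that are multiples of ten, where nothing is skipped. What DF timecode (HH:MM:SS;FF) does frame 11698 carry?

00:06:30;10

Each 10-minute DF block holds 10 × 60 × 30 − 9 × 2 = 17982 frames. 11698 ÷ 17982 → 0 full blocks, remainder 11698.
Within the partial block the first minute is 1800 frames and each further minute 1798, so 6 further minute boundaries passed. Total skipped labels = 18 × 0 + 2 × 6 = 12.
Non-drop label index = 11698 + 12 = 11710; at 30 labels/s that is 00:06:30:10, i.e. DF 00:06:30;10.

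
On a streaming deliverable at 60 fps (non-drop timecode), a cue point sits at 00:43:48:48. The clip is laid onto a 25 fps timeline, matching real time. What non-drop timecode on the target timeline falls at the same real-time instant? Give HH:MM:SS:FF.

Source frame index: (0×3600 + 43×60 + 48) × 60 + 48 = 157728.
Real time: 157728 / (60) = 13144/5 s.
Target frame: (13144/5) × (25) = 65720.
At 25 labels/s: frame 65720 → 00:43:48:20.

00:43:48:20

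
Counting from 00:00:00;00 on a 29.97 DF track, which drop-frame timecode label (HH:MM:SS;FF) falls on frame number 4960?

00:02:45;14

Ten DF minutes hold 17982 frames, so frame 4960 lies in block 0 (frames 0–17981) with 4960 frames into that block.
The block's first minute is 1800 frames and the rest 1798 each; 4960 frames reaches minute 2, so 0 × 18 + 2 × 2 = 4 labels have been skipped so far.
Adding those back, label number 4960 + 4 = 4964 at 30 labels/s is 165 s + 14 f = 0 h 2 min 45 s frame 14, i.e. 00:02:45;14.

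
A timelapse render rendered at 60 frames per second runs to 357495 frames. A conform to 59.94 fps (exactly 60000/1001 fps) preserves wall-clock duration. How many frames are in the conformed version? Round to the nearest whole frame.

357138 frames

Frames at target rate = 357495 × (60000/1001) / (60) = 357495000/1001 ≈ 357137.862.
Nearest whole frame: 357138.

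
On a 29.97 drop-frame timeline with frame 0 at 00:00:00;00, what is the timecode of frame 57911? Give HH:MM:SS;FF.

00:32:12;09

Ten DF minutes hold 17982 frames, so frame 57911 lies in block 3 (frames 53946–71927) with 3965 frames into that block.
The block's first minute is 1800 frames and the rest 1798 each; 3965 frames reaches minute 2, so 3 × 18 + 2 × 2 = 58 labels have been skipped so far.
Adding those back, label number 57911 + 58 = 57969 at 30 labels/s is 1932 s + 9 f = 0 h 32 min 12 s frame 9, i.e. 00:32:12;09.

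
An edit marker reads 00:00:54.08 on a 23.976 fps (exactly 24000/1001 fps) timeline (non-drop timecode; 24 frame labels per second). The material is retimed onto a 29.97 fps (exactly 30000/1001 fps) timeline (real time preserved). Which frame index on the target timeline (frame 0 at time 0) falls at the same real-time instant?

Source frame index: (0×3600 + 0×60 + 54) × 24 + 8 = 1304.
Real time: 1304 / (24000/1001) = 163163/3000 s.
Target frame: (163163/3000) × (30000/1001) = 1630.

frame 1630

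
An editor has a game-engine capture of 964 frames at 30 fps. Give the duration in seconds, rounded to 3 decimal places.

32.133 seconds

Running time = 964 × 1/30 = 482/15 s ≈ 32.133 s.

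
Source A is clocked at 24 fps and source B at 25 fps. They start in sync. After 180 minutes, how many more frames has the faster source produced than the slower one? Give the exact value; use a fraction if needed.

10800 frames

180 min = 10800 s.
A emits 24 × 10800 = 259200 frames; B emits 25 × 10800 = 270000.
Difference = 10800 frames; B is ahead of A.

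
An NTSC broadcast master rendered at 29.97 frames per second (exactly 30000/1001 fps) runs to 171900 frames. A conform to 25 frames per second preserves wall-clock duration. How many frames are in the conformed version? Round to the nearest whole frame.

Frames at target rate = 171900 × (25) / (30000/1001) = 573573/4 ≈ 143393.250.
Nearest whole frame: 143393.

143393 frames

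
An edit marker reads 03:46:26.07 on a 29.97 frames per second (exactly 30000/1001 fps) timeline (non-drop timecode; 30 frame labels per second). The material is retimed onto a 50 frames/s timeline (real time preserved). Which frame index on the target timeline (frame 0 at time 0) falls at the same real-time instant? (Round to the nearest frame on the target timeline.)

frame 679991

Source frame index: (3×3600 + 46×60 + 26) × 30 + 7 = 407587.
Real time: 407587 / (30000/1001) = 407994587/30000 s.
Target frame: (407994587/30000) × (50) = 407994587/600 ≈ 679990.978 → 679991.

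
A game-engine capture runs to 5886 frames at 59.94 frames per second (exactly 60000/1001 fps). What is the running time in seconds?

98.1981 seconds

Running time = 5886 / (60000/1001) = 98.1981 s.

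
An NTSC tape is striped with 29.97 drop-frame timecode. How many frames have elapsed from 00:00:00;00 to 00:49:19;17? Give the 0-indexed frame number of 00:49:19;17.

88697

Complete 10-minute blocks: 4, each 17982 frames → 71928.
Remaining 9 whole minutes in the current block: 1800 + 8 × 1798 = 16184 frames.
Within the current minute: 19 × 30 + 17 − 2 = 585 (labels ;00/;01 skipped at this minute). Total = 71928 + 16184 + 585 = 88697.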